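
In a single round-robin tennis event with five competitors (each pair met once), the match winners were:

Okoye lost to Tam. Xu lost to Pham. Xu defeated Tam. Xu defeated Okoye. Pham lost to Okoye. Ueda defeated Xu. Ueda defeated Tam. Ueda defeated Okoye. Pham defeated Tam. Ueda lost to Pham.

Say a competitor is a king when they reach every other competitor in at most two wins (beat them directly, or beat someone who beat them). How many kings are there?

Okoye reaches everyone (king).
Xu cannot reach Ueda in two steps.
Pham reaches everyone (king).
Tam cannot reach Xu, Ueda in two steps.
Ueda reaches everyone (king).
Kings: Okoye, Pham, Ueda — 3.

3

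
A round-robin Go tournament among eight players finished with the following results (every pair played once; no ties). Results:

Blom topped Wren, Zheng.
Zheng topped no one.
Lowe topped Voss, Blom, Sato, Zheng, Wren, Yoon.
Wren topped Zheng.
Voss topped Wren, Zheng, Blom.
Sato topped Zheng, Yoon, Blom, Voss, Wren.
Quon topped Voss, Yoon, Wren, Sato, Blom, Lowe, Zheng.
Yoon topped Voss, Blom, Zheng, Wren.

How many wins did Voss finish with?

3

Voss' results: beat Wren, Blom, Zheng; lost to Quon, Lowe, Sato, Yoon.
That is 3 wins.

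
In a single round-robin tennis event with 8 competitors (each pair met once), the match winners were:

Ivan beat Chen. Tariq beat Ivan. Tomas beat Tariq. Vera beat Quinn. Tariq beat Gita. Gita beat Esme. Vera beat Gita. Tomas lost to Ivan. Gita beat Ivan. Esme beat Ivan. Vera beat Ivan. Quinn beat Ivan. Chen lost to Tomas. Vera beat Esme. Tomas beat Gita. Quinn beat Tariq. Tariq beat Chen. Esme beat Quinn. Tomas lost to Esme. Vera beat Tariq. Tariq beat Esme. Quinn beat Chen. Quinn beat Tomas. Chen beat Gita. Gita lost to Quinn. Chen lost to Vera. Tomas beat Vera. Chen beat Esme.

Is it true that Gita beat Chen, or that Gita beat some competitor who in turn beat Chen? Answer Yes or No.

Gita did not beat Chen directly.
Gita beat Esme, Ivan. Of those, Ivan beat Chen.

Yes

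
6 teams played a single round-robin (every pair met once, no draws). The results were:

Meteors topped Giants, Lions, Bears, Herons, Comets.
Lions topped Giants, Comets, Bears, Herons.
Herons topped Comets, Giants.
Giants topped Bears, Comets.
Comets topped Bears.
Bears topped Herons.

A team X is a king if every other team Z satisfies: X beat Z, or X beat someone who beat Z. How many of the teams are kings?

1

Lions cannot reach Meteors in two steps.
Herons cannot reach Lions, Meteors in two steps.
Giants cannot reach Lions, Meteors in two steps.
Bears cannot reach Lions, Meteors in two steps.
Comets cannot reach Lions, Giants, Meteors in two steps.
Meteors reaches everyone (king).
Kings: Meteors — 1.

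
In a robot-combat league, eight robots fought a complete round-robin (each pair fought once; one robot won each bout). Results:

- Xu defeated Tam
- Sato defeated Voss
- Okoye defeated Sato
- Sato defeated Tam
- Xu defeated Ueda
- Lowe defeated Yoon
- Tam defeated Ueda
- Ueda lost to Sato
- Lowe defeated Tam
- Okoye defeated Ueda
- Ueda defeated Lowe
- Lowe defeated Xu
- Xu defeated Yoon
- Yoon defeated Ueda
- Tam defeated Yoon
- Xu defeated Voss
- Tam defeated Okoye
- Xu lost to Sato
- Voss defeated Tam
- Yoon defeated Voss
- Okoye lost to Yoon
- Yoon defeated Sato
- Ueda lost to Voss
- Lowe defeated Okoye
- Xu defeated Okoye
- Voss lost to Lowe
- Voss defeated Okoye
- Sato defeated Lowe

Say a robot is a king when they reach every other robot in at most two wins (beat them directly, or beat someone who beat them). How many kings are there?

Okoye cannot reach Yoon in two steps.
Ueda cannot reach Sato in two steps.
Voss cannot reach Xu in two steps.
Sato reaches everyone (king).
Lowe reaches everyone (king).
Tam cannot reach Xu in two steps.
Xu reaches everyone (king).
Yoon reaches everyone (king).
Kings: Sato, Lowe, Xu, Yoon — 4.

4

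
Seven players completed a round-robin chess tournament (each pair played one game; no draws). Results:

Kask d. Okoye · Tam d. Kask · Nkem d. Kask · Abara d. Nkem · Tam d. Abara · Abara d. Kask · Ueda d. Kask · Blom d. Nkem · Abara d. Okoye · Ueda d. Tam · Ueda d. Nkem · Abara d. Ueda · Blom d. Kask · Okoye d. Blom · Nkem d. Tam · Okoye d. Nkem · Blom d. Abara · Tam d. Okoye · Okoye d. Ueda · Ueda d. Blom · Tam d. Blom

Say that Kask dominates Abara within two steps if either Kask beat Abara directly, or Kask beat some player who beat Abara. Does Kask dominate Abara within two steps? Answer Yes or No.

No

Kask did not beat Abara directly.
Kask beat Okoye, but each of them lost to Abara. No two-step path.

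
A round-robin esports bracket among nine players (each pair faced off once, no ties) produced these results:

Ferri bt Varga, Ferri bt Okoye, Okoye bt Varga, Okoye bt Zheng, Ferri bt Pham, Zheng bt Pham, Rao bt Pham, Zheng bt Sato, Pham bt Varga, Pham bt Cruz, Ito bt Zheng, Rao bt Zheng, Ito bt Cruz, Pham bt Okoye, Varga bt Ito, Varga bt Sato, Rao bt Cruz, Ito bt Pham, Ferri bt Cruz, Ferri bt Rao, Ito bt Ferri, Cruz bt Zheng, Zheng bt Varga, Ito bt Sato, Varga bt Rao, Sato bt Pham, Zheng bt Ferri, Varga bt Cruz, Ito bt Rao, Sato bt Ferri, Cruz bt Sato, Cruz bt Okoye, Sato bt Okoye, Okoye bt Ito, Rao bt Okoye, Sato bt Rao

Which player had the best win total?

Win totals: Okoye 3, Ferri 5, Pham 3, Cruz 3, Sato 4, Varga 4, Zheng 4, Rao 4, Ito 6.
Ito leads with 6 wins (next highest: 5).

Ito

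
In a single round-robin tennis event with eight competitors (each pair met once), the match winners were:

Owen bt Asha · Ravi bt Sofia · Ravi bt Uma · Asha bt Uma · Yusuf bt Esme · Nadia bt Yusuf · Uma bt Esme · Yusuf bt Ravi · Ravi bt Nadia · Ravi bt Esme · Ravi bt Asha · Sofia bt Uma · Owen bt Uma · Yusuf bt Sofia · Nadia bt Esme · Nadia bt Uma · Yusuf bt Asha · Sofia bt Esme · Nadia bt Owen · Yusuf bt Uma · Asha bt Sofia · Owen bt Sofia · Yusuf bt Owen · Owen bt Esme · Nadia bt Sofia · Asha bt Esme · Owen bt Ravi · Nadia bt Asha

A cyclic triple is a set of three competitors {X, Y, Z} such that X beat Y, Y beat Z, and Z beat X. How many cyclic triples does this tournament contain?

Win totals: Sofia 2, Ravi 5, Owen 5, Esme 0, Nadia 6, Uma 1, Yusuf 6, Asha 3.
A competitor with w wins dominates both others in C(w,2) triples; summing gives 1 + 10 + 10 + 0 + 15 + 0 + 15 + 3 = 54 transitive triples.
Total triples C(8,3) = 56, so cyclic triples = 56 − 54 = 2.

2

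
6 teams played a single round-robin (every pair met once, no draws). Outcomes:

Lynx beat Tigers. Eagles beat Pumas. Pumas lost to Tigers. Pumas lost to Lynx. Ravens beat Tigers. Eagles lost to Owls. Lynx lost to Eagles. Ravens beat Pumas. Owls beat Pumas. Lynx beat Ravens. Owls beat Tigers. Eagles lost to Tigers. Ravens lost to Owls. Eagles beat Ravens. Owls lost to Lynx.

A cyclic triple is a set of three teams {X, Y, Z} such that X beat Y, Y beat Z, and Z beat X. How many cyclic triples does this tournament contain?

3

Win totals: Lynx 4, Pumas 0, Owls 4, Ravens 2, Tigers 2, Eagles 3.
A team with w wins dominates both others in C(w,2) triples; summing gives 6 + 0 + 6 + 1 + 1 + 3 = 17 transitive triples.
Total triples C(6,3) = 20, so cyclic triples = 20 − 17 = 3.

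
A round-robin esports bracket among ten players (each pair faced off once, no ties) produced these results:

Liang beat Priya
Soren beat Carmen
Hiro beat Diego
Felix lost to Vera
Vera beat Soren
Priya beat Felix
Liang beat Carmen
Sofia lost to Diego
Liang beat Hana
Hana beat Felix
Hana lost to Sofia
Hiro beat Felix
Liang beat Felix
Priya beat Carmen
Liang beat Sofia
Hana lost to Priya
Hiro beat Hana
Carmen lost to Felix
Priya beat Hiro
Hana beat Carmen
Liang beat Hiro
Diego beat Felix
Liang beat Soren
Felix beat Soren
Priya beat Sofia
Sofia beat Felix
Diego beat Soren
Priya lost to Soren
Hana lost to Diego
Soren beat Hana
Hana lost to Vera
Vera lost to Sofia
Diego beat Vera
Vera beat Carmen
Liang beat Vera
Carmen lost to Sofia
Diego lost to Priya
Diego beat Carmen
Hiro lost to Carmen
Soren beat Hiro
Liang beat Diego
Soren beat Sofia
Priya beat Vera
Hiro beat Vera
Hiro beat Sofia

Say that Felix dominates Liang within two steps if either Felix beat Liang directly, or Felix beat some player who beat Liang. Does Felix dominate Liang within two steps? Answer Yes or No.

Felix did not beat Liang directly.
Felix beat Carmen, Soren, but each of them lost to Liang. No two-step path.

No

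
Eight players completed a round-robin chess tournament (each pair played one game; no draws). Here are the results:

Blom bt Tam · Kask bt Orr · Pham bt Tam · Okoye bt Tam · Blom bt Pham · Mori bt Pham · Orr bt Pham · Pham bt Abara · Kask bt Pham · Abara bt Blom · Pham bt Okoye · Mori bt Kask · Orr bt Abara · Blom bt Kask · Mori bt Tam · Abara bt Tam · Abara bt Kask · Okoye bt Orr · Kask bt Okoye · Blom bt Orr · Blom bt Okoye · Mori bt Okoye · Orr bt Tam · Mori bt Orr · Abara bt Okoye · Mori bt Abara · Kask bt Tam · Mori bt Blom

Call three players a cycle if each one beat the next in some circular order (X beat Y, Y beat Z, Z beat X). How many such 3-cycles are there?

Win totals: Orr 3, Okoye 2, Abara 4, Tam 0, Blom 5, Kask 4, Mori 7, Pham 3.
A player with w wins dominates both others in C(w,2) triples; summing gives 3 + 1 + 6 + 0 + 10 + 6 + 21 + 3 = 50 transitive triples.
Total triples C(8,3) = 56, so cyclic triples = 56 − 50 = 6.

6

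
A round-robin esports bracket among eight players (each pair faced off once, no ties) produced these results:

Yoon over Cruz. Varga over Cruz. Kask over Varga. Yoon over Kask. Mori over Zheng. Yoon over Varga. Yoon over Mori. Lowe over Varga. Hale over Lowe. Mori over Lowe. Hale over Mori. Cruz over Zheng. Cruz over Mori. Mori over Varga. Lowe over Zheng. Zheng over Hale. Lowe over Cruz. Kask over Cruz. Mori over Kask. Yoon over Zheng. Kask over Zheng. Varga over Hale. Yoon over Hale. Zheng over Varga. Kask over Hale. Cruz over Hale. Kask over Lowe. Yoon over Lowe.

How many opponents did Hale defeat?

2

Hale's results: beat Lowe, Mori; lost to Zheng, Yoon, Cruz, Kask, Varga.
That is 2 wins.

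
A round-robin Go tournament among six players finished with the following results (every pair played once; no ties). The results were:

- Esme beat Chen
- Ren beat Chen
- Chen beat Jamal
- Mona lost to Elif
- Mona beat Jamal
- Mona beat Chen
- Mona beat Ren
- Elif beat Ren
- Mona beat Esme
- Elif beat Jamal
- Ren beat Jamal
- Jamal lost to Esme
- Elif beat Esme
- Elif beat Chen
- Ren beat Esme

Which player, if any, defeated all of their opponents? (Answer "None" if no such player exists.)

Elif

Elif has 5 wins out of 5 opponents — a perfect record.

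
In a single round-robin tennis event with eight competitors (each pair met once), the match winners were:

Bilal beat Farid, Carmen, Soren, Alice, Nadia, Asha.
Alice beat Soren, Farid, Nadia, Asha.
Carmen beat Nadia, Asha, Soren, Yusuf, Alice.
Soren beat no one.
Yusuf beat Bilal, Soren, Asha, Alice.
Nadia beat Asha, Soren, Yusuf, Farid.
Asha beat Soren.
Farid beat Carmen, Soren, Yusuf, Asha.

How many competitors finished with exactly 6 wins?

1

Win totals: Yusuf 4, Soren 0, Asha 1, Nadia 4, Bilal 6, Alice 4, Farid 4, Carmen 5.
Exactly 6: Bilal — 1 competitor.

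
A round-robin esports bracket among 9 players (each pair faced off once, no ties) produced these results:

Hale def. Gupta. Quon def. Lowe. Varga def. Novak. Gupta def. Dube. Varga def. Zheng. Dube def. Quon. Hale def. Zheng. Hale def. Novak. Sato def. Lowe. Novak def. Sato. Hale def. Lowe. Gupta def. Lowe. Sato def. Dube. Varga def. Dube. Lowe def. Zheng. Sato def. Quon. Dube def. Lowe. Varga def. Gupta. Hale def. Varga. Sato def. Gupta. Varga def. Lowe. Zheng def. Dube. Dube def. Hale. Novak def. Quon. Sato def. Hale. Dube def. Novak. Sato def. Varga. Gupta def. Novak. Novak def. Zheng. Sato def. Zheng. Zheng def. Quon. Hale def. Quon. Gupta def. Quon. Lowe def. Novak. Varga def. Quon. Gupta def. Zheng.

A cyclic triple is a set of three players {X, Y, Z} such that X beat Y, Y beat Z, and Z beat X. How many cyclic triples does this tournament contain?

12

Win totals: Hale 6, Zheng 2, Sato 7, Lowe 2, Dube 4, Varga 6, Quon 1, Novak 3, Gupta 5.
A player with w wins dominates both others in C(w,2) triples; summing gives 15 + 1 + 21 + 1 + 6 + 15 + 0 + 3 + 10 = 72 transitive triples.
Total triples C(9,3) = 84, so cyclic triples = 84 − 72 = 12.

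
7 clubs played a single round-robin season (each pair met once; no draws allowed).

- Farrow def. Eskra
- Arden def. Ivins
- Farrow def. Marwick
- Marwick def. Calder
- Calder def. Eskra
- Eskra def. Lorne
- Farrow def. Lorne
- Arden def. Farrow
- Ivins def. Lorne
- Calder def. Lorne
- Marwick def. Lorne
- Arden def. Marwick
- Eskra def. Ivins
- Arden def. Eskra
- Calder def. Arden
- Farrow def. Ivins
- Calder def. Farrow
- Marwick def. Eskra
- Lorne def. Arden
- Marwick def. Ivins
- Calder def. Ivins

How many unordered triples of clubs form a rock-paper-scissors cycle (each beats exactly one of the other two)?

6

Win totals: Ivins 1, Calder 5, Eskra 2, Marwick 4, Lorne 1, Farrow 4, Arden 4.
A club with w wins dominates both others in C(w,2) triples; summing gives 0 + 10 + 1 + 6 + 0 + 6 + 6 = 29 transitive triples.
Total triples C(7,3) = 35, so cyclic triples = 35 − 29 = 6.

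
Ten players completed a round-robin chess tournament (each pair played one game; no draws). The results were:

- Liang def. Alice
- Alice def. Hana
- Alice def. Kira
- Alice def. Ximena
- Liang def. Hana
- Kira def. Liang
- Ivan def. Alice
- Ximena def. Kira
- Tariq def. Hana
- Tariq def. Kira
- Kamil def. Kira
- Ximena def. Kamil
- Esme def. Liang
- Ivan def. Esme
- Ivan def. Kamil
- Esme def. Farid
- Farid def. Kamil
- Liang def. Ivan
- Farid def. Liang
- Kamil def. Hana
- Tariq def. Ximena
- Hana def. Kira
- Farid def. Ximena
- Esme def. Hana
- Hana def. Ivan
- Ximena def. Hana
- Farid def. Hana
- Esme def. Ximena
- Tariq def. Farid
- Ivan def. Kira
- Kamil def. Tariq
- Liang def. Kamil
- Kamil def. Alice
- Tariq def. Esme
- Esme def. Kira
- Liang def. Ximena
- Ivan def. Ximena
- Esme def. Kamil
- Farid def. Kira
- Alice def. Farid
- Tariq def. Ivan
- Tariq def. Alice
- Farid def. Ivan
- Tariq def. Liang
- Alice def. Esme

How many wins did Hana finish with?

2

Hana's results: beat Ivan, Kira; lost to Liang, Kamil, Alice, Ximena, Tariq, Esme, Farid.
That is 2 wins.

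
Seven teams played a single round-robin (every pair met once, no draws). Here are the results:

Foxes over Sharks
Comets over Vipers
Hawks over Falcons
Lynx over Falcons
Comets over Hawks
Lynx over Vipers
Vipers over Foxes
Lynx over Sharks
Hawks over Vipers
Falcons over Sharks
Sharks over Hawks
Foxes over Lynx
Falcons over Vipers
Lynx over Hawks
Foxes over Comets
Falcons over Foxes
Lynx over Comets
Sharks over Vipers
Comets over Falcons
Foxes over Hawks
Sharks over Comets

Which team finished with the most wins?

Win totals: Vipers 1, Foxes 4, Hawks 2, Falcons 3, Sharks 3, Comets 3, Lynx 5.
Lynx leads with 5 wins (next highest: 4).

Lynx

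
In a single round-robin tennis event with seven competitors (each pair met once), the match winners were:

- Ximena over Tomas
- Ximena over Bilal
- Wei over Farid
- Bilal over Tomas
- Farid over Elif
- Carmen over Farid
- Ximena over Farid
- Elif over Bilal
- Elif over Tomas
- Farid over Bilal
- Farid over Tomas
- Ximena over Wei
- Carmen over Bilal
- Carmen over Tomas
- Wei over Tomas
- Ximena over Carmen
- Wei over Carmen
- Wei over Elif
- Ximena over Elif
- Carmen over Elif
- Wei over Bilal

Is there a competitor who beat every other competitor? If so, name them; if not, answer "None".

Ximena

Ximena has 6 wins out of 6 opponents — a perfect record.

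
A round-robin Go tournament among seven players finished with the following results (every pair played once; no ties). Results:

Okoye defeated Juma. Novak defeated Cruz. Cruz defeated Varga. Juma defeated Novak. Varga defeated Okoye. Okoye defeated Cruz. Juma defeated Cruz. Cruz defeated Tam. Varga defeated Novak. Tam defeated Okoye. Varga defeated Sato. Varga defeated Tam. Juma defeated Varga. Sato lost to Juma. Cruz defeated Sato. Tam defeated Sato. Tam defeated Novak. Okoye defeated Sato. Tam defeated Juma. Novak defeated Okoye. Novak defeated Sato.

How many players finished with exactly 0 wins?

1

Win totals: Tam 4, Sato 0, Novak 3, Cruz 3, Varga 4, Juma 4, Okoye 3.
Exactly 0: Sato — 1 player.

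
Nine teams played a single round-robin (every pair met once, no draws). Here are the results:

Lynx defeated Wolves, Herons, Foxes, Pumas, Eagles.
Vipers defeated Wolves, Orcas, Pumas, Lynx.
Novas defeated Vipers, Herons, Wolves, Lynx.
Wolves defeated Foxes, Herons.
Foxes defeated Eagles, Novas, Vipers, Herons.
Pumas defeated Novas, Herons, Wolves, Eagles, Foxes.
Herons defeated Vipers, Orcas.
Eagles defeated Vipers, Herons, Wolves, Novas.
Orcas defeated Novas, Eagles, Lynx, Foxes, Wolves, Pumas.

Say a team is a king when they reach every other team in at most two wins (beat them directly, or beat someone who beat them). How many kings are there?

Foxes reaches everyone (king).
Herons reaches everyone (king).
Wolves cannot reach Lynx, Pumas in two steps.
Novas reaches everyone (king).
Vipers reaches everyone (king).
Orcas reaches everyone (king).
Lynx reaches everyone (king).
Eagles reaches everyone (king).
Pumas reaches everyone (king).
Kings: Foxes, Herons, Novas, Vipers, Orcas, Lynx, Eagles, Pumas — 8.

8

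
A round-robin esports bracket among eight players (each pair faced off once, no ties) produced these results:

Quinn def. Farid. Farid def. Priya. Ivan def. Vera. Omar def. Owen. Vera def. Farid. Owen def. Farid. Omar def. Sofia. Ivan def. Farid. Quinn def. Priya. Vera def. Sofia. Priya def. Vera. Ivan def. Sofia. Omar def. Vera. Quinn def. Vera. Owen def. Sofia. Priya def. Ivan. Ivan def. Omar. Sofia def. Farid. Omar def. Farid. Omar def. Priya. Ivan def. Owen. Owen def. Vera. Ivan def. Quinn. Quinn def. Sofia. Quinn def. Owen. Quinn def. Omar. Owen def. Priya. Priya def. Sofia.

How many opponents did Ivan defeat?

Ivan's results: beat Vera, Sofia, Quinn, Owen, Omar, Farid; lost to Priya.
That is 6 wins.

6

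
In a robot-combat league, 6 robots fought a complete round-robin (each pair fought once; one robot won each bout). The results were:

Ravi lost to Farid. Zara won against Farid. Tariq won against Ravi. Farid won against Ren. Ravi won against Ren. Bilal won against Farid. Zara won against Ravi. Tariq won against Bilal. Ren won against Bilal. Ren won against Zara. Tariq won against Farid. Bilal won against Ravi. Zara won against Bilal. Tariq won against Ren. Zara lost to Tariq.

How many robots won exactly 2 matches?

Win totals: Ravi 1, Farid 2, Tariq 5, Ren 2, Zara 3, Bilal 2.
Exactly 2: Farid, Ren, Bilal — 3 robots.

3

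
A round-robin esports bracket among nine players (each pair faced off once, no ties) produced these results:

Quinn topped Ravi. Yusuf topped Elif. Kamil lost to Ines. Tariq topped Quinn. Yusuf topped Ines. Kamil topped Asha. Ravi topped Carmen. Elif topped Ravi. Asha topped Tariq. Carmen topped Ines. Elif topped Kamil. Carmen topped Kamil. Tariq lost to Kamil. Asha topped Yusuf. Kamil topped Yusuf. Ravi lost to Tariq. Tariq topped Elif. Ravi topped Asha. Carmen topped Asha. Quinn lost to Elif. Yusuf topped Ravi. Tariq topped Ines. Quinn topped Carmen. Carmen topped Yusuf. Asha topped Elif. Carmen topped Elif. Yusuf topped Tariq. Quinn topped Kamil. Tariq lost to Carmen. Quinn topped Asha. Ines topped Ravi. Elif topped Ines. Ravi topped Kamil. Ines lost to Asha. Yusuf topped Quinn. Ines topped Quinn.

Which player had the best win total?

Carmen

Win totals: Kamil 3, Quinn 4, Ines 3, Ravi 3, Asha 4, Yusuf 5, Carmen 6, Elif 4, Tariq 4.
Carmen leads with 6 wins (next highest: 5).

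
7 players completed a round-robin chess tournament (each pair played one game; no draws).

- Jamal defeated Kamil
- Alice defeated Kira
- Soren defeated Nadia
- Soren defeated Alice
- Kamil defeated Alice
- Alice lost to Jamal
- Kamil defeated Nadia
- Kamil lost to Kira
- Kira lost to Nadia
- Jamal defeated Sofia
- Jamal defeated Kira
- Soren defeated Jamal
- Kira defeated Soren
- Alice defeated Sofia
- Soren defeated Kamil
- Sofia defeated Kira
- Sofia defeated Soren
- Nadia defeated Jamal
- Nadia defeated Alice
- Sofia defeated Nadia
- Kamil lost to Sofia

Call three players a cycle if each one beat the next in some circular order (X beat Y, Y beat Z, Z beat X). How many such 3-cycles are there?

Win totals: Kira 2, Alice 2, Kamil 2, Nadia 3, Jamal 4, Soren 4, Sofia 4.
A player with w wins dominates both others in C(w,2) triples; summing gives 1 + 1 + 1 + 3 + 6 + 6 + 6 = 24 transitive triples.
Total triples C(7,3) = 35, so cyclic triples = 35 − 24 = 11.

11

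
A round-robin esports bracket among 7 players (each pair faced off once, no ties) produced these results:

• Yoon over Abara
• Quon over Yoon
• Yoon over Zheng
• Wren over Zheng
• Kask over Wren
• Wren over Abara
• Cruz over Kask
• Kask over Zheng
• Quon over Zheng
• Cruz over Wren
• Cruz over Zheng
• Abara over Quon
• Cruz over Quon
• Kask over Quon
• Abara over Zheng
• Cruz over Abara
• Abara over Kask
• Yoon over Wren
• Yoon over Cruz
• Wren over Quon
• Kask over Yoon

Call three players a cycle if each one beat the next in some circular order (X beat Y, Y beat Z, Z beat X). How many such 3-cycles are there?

Win totals: Abara 3, Quon 2, Cruz 5, Zheng 0, Wren 3, Yoon 4, Kask 4.
A player with w wins dominates both others in C(w,2) triples; summing gives 3 + 1 + 10 + 0 + 3 + 6 + 6 = 29 transitive triples.
Total triples C(7,3) = 35, so cyclic triples = 35 − 29 = 6.

6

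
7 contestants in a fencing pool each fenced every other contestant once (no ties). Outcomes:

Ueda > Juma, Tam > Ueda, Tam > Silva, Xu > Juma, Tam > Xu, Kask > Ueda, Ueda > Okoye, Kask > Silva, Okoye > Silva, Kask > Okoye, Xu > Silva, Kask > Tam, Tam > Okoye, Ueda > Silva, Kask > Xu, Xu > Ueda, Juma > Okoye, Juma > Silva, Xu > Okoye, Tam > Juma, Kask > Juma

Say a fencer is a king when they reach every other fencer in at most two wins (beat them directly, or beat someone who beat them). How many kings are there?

Xu cannot reach Tam, Kask in two steps.
Juma cannot reach Xu, Tam, Ueda, Kask in two steps.
Tam cannot reach Kask in two steps.
Ueda cannot reach Xu, Tam, Kask in two steps.
Okoye cannot reach Xu, Juma, Tam, Ueda, Kask in two steps.
Silva cannot reach Xu, Juma, Tam, Ueda, Okoye, Kask in two steps.
Kask reaches everyone (king).
Kings: Kask — 1.

1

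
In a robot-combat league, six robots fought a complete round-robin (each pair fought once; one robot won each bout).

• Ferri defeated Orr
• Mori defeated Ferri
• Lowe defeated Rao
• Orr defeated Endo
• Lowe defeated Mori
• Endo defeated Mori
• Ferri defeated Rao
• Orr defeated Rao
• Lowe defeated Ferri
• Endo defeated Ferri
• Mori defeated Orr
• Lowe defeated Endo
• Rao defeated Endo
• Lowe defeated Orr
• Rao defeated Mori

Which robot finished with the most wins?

Win totals: Lowe 5, Rao 2, Endo 2, Orr 2, Ferri 2, Mori 2.
Lowe leads with 5 wins (next highest: 2).

Lowe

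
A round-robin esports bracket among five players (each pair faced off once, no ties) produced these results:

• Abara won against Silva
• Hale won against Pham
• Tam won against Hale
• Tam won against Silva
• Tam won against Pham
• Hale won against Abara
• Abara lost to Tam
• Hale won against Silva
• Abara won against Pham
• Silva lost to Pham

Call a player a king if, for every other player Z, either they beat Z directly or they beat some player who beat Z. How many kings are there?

1

Abara cannot reach Tam, Hale in two steps.
Tam reaches everyone (king).
Pham cannot reach Abara, Tam, Hale in two steps.
Silva cannot reach Abara, Tam, Pham, Hale in two steps.
Hale cannot reach Tam in two steps.
Kings: Tam — 1.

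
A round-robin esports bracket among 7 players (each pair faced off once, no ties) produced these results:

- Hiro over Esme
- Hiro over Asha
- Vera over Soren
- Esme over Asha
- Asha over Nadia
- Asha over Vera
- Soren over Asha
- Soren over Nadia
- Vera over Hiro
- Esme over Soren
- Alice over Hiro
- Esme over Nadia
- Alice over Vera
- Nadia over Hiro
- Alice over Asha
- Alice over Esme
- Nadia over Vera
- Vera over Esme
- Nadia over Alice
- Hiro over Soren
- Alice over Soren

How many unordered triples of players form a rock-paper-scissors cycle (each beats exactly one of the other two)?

11

Win totals: Asha 2, Alice 5, Esme 3, Hiro 3, Nadia 3, Soren 2, Vera 3.
A player with w wins dominates both others in C(w,2) triples; summing gives 1 + 10 + 3 + 3 + 3 + 1 + 3 = 24 transitive triples.
Total triples C(7,3) = 35, so cyclic triples = 35 − 24 = 11.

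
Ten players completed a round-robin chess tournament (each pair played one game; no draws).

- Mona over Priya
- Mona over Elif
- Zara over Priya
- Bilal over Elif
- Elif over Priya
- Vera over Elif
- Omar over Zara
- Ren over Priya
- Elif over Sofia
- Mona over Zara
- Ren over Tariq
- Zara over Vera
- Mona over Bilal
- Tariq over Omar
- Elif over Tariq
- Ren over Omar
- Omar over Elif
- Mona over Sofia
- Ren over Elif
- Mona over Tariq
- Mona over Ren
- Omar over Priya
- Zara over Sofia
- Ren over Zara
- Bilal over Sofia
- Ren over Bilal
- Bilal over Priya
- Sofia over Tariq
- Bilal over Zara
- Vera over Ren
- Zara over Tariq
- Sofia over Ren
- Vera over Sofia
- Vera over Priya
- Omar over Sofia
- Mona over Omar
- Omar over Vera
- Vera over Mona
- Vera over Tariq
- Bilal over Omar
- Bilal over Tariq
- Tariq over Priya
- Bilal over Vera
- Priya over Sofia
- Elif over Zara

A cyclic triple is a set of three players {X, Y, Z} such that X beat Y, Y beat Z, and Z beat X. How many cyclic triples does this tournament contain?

Win totals: Zara 4, Elif 4, Bilal 7, Sofia 2, Mona 8, Omar 5, Ren 6, Priya 1, Vera 6, Tariq 2.
A player with w wins dominates both others in C(w,2) triples; summing gives 6 + 6 + 21 + 1 + 28 + 10 + 15 + 0 + 15 + 1 = 103 transitive triples.
Total triples C(10,3) = 120, so cyclic triples = 120 − 103 = 17.

17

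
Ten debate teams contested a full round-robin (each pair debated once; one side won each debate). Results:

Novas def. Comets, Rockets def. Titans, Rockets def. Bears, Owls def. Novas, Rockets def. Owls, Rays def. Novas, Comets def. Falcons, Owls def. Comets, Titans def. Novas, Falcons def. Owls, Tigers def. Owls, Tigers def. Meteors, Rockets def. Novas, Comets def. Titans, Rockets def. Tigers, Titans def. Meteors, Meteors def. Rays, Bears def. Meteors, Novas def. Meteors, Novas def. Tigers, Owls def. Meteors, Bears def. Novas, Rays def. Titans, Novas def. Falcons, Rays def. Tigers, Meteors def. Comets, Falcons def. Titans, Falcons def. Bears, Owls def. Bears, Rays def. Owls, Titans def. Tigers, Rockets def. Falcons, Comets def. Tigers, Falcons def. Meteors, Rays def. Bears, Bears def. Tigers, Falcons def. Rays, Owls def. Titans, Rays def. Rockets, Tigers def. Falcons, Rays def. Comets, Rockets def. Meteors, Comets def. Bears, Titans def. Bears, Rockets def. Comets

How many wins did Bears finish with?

Bears' results: beat Novas, Meteors, Tigers; lost to Titans, Falcons, Owls, Comets, Rays, Rockets.
That is 3 wins.

3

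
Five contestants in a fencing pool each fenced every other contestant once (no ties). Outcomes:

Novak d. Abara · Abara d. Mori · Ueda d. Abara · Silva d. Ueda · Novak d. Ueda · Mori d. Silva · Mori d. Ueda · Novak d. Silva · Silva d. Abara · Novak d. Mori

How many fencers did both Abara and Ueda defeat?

Abara beat: Mori.
Ueda beat: Abara.
No one was beaten by both.

0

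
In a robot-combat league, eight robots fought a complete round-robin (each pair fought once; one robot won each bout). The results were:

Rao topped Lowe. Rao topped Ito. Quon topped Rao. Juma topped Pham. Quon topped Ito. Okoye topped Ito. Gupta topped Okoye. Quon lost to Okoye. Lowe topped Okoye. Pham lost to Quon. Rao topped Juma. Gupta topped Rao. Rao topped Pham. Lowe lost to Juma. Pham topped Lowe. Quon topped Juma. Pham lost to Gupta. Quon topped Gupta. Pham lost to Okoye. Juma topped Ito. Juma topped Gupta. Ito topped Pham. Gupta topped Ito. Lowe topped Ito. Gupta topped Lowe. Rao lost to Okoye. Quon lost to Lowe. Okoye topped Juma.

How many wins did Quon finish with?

5

Quon's results: beat Pham, Rao, Juma, Gupta, Ito; lost to Lowe, Okoye.
That is 5 wins.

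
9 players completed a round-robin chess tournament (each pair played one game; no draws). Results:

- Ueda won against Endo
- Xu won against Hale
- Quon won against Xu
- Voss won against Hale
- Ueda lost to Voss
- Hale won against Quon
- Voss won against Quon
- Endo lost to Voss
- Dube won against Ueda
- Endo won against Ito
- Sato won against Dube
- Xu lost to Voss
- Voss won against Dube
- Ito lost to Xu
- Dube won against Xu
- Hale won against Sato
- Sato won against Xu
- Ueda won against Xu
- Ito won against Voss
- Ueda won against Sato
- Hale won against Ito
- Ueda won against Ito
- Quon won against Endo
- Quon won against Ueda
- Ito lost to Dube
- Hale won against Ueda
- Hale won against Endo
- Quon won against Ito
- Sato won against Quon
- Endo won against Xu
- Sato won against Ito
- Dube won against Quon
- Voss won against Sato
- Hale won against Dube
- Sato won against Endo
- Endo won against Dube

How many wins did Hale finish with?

Hale's results: beat Ito, Ueda, Quon, Endo, Dube, Sato; lost to Xu, Voss.
That is 6 wins.

6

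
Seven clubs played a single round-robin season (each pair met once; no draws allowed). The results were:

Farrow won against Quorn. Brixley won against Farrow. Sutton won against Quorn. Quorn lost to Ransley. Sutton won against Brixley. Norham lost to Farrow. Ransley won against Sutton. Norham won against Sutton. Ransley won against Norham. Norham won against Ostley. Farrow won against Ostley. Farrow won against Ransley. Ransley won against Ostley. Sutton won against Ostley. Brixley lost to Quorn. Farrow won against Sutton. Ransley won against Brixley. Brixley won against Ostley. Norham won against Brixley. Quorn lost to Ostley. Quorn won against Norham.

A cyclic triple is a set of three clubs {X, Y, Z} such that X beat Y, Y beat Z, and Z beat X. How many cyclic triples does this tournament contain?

Win totals: Sutton 3, Ostley 1, Norham 3, Ransley 5, Farrow 5, Brixley 2, Quorn 2.
A club with w wins dominates both others in C(w,2) triples; summing gives 3 + 0 + 3 + 10 + 10 + 1 + 1 = 28 transitive triples.
Total triples C(7,3) = 35, so cyclic triples = 35 − 28 = 7.

7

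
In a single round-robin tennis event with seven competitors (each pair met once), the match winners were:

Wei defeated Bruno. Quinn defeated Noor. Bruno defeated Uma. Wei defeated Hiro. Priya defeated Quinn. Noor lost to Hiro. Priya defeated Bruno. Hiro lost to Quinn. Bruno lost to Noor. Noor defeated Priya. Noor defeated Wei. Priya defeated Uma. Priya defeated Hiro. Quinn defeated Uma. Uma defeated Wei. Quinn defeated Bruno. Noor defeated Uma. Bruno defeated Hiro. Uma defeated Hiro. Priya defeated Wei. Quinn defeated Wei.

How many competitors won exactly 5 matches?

2

Win totals: Hiro 1, Uma 2, Bruno 2, Noor 4, Priya 5, Quinn 5, Wei 2.
Exactly 5: Priya, Quinn — 2 competitors.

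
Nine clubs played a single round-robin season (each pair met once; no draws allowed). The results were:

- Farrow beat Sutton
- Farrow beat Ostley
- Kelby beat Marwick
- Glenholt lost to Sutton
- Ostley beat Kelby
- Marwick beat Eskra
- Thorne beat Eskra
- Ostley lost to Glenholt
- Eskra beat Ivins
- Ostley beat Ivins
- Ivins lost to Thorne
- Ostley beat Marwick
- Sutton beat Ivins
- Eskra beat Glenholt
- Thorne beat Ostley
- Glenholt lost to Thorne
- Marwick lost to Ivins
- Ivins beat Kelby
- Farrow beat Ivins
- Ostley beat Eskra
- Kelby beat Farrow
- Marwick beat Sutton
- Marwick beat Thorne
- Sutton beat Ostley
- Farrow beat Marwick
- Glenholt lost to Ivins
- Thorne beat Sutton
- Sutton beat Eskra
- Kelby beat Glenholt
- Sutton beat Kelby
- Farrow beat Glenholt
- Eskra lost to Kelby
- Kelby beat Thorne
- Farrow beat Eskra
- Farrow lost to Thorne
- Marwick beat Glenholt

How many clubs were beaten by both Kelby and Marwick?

Kelby beat: Glenholt, Eskra, Farrow, Thorne, Marwick.
Marwick beat: Sutton, Glenholt, Eskra, Thorne.
Both beat: Glenholt, Eskra, Thorne — 3.

3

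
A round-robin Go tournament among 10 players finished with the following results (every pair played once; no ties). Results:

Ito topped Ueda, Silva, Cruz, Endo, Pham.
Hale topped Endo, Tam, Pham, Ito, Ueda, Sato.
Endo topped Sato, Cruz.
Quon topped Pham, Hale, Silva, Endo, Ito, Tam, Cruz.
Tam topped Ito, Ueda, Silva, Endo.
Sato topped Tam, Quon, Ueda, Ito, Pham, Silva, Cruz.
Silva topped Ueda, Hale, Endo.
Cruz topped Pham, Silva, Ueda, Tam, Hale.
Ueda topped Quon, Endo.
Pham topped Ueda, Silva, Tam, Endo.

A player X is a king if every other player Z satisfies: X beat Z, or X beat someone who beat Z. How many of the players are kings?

Quon reaches everyone (king).
Pham reaches everyone (king).
Endo reaches everyone (king).
Sato reaches everyone (king).
Ueda reaches everyone (king).
Silva reaches everyone (king).
Cruz reaches everyone (king).
Hale reaches everyone (king).
Ito reaches everyone (king).
Tam reaches everyone (king).
Kings: Quon, Pham, Endo, Sato, Ueda, Silva, Cruz, Hale, Ito, Tam — 10.

10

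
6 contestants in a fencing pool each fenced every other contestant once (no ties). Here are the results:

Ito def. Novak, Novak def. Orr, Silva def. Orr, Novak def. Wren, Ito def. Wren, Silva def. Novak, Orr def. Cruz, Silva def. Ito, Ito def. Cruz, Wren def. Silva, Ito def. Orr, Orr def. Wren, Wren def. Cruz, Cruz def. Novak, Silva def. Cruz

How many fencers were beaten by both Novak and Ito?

Novak beat: Orr, Wren.
Ito beat: Orr, Cruz, Wren, Novak.
Both beat: Orr, Wren — 2.

2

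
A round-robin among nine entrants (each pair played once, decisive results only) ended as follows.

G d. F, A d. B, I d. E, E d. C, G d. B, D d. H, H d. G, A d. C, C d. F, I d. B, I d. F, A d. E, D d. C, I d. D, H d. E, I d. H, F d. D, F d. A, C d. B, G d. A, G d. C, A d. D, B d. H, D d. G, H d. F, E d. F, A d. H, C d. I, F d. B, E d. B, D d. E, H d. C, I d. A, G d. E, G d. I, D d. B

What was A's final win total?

A's results: beat B, C, D, E, H; lost to F, G, I.
That is 5 wins.

5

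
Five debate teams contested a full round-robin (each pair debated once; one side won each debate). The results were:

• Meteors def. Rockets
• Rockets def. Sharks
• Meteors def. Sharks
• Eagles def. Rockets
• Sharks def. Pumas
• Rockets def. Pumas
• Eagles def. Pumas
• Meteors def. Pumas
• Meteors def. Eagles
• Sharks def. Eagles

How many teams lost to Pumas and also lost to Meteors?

Pumas beat: no one.
Meteors beat: Sharks, Eagles, Pumas, Rockets.
No one was beaten by both.

0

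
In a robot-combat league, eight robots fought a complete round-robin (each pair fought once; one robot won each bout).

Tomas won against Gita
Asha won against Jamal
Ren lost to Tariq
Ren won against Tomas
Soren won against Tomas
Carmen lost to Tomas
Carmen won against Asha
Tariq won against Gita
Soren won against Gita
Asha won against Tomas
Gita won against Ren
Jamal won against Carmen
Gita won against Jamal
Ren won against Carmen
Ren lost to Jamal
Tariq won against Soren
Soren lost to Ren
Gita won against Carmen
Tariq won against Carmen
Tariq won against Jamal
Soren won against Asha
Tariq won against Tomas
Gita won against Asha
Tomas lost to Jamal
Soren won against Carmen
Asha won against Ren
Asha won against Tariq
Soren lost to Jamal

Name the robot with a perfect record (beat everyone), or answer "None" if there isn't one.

Highest win total is Tariq with 6 (out of 7 possible).
Tariq lost to Asha, so no robot went undefeated.

None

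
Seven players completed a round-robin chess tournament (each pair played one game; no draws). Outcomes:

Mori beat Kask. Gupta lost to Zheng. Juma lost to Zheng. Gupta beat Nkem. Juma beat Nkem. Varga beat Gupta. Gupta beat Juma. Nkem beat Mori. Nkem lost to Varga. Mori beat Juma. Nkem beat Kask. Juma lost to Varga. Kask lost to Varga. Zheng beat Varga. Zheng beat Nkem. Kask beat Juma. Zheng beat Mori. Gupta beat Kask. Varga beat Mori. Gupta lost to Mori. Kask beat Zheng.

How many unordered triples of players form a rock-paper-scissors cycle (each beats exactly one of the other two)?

Win totals: Kask 2, Nkem 2, Gupta 3, Mori 3, Juma 1, Zheng 5, Varga 5.
A player with w wins dominates both others in C(w,2) triples; summing gives 1 + 1 + 3 + 3 + 0 + 10 + 10 = 28 transitive triples.
Total triples C(7,3) = 35, so cyclic triples = 35 − 28 = 7.

7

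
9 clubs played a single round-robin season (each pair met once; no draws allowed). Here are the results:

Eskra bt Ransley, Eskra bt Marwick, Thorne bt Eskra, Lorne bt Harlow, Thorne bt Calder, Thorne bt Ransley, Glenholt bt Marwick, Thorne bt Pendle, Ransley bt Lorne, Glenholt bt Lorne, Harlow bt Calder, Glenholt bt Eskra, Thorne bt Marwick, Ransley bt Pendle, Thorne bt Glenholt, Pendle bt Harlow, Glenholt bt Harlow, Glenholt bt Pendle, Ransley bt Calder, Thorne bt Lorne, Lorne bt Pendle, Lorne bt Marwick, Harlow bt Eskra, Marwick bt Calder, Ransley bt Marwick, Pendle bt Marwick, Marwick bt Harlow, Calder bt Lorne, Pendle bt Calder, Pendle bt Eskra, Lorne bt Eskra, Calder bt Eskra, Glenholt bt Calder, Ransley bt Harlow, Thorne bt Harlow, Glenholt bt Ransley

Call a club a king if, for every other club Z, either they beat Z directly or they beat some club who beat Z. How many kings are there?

1

Calder cannot reach Glenholt, Thorne in two steps.
Lorne cannot reach Glenholt, Thorne in two steps.
Eskra cannot reach Glenholt, Thorne in two steps.
Harlow cannot reach Pendle, Glenholt, Thorne in two steps.
Pendle cannot reach Glenholt, Thorne in two steps.
Marwick cannot reach Pendle, Ransley, Glenholt, Thorne in two steps.
Ransley cannot reach Glenholt, Thorne in two steps.
Glenholt cannot reach Thorne in two steps.
Thorne reaches everyone (king).
Kings: Thorne — 1.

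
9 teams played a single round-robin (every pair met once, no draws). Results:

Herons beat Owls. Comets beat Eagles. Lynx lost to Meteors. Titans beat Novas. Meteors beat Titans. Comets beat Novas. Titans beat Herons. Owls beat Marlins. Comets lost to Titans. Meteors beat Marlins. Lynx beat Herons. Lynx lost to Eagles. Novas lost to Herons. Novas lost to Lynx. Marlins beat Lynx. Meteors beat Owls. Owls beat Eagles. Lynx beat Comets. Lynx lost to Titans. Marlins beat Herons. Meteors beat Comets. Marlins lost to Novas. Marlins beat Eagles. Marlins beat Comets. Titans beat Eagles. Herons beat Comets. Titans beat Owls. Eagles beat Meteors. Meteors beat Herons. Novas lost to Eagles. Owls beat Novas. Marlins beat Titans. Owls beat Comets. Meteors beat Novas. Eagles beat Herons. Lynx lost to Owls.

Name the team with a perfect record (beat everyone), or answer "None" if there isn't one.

None

Highest win total is Meteors with 7 (out of 8 possible).
Meteors lost to Eagles, so no team went undefeated.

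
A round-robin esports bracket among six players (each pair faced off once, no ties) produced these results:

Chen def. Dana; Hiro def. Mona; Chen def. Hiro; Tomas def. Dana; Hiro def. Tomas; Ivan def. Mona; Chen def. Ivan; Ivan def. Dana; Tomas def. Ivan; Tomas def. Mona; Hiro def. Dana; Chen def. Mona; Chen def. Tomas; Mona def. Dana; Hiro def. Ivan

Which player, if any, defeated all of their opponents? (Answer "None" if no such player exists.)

Chen

Chen has 5 wins out of 5 opponents — a perfect record.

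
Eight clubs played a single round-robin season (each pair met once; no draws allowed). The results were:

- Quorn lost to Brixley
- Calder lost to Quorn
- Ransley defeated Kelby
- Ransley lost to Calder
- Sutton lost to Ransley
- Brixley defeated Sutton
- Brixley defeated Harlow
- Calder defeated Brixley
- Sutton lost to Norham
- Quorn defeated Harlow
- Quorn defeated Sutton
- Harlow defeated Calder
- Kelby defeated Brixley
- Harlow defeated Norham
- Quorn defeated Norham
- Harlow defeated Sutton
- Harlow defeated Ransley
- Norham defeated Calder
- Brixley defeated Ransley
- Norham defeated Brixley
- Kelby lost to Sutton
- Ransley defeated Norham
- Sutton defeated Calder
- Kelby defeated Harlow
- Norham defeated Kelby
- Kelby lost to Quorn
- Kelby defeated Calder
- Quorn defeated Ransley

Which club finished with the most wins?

Win totals: Norham 4, Kelby 3, Harlow 4, Brixley 4, Quorn 6, Sutton 2, Calder 2, Ransley 3.
Quorn leads with 6 wins (next highest: 4).

Quorn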